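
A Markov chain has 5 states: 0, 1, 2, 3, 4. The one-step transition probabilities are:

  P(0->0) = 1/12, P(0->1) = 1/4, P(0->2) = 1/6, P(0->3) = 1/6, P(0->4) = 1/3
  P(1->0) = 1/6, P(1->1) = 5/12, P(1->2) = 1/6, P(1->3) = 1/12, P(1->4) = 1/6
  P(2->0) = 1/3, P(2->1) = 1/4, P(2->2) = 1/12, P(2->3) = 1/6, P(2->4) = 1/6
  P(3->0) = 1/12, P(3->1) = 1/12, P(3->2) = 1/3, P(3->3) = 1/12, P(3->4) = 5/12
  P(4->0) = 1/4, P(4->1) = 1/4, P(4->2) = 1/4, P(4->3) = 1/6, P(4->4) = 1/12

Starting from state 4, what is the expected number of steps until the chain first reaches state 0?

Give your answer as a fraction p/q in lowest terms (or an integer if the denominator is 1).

Answer: 896/199

Derivation:
Let h_i = expected steps to first reach 0 from state i.
Boundary: h_0 = 0.
First-step equations for the other states:
  h_1 = 1 + 1/6*h_0 + 5/12*h_1 + 1/6*h_2 + 1/12*h_3 + 1/6*h_4
  h_2 = 1 + 1/3*h_0 + 1/4*h_1 + 1/12*h_2 + 1/6*h_3 + 1/6*h_4
  h_3 = 1 + 1/12*h_0 + 1/12*h_1 + 1/3*h_2 + 1/12*h_3 + 5/12*h_4
  h_4 = 1 + 1/4*h_0 + 1/4*h_1 + 1/4*h_2 + 1/6*h_3 + 1/12*h_4

Substituting h_0 = 0 and rearranging gives the linear system (I - Q) h = 1:
  [7/12, -1/6, -1/12, -1/6] . (h_1, h_2, h_3, h_4) = 1
  [-1/4, 11/12, -1/6, -1/6] . (h_1, h_2, h_3, h_4) = 1
  [-1/12, -1/3, 11/12, -5/12] . (h_1, h_2, h_3, h_4) = 1
  [-1/4, -1/4, -1/6, 11/12] . (h_1, h_2, h_3, h_4) = 1

Solving yields:
  h_1 = 980/199
  h_2 = 832/199
  h_3 = 1016/199
  h_4 = 896/199

Starting state is 4, so the expected hitting time is h_4 = 896/199.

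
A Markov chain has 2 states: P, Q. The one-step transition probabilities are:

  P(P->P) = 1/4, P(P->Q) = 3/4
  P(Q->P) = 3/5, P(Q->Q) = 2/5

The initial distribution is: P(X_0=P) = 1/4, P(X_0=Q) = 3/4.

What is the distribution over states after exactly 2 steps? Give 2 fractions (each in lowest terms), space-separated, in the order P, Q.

Propagating the distribution step by step (d_{t+1} = d_t * P):
d_0 = (P=1/4, Q=3/4)
  d_1[P] = 1/4*1/4 + 3/4*3/5 = 41/80
  d_1[Q] = 1/4*3/4 + 3/4*2/5 = 39/80
d_1 = (P=41/80, Q=39/80)
  d_2[P] = 41/80*1/4 + 39/80*3/5 = 673/1600
  d_2[Q] = 41/80*3/4 + 39/80*2/5 = 927/1600
d_2 = (P=673/1600, Q=927/1600)

Answer: 673/1600 927/1600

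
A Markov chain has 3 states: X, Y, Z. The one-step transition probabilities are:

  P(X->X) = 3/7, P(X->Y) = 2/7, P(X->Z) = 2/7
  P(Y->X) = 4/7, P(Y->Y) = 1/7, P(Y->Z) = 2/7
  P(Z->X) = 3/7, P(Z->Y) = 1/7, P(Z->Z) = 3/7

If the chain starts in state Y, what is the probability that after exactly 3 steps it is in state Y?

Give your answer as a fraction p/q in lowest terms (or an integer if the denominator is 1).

Answer: 71/343

Derivation:
Computing P^3 by repeated multiplication:
P^1 =
  X: [3/7, 2/7, 2/7]
  Y: [4/7, 1/7, 2/7]
  Z: [3/7, 1/7, 3/7]
P^2 =
  X: [23/49, 10/49, 16/49]
  Y: [22/49, 11/49, 16/49]
  Z: [22/49, 10/49, 17/49]
P^3 =
  X: [157/343, 72/343, 114/343]
  Y: [158/343, 71/343, 114/343]
  Z: [157/343, 71/343, 115/343]

(P^3)[Y -> Y] = 71/343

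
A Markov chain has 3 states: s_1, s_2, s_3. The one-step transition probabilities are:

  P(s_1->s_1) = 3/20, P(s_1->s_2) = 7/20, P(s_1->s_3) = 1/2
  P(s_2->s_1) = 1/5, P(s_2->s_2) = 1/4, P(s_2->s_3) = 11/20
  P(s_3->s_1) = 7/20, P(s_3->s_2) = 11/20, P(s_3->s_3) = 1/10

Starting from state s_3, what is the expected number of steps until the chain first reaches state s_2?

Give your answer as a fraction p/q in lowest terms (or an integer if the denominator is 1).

Let h_i = expected steps to first reach s_2 from state i.
Boundary: h_s_2 = 0.
First-step equations for the other states:
  h_s_1 = 1 + 3/20*h_s_1 + 7/20*h_s_2 + 1/2*h_s_3
  h_s_3 = 1 + 7/20*h_s_1 + 11/20*h_s_2 + 1/10*h_s_3

Substituting h_s_2 = 0 and rearranging gives the linear system (I - Q) h = 1:
  [17/20, -1/2] . (h_s_1, h_s_3) = 1
  [-7/20, 9/10] . (h_s_1, h_s_3) = 1

Solving yields:
  h_s_1 = 140/59
  h_s_3 = 120/59

Starting state is s_3, so the expected hitting time is h_s_3 = 120/59.

Answer: 120/59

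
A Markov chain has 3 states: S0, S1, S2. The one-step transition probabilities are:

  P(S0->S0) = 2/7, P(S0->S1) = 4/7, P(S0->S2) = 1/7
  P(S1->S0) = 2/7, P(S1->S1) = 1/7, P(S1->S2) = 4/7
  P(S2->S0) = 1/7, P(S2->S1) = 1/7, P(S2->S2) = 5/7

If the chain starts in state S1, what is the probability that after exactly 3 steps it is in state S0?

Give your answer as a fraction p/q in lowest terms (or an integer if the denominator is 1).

Computing P^3 by repeated multiplication:
P^1 =
  S0: [2/7, 4/7, 1/7]
  S1: [2/7, 1/7, 4/7]
  S2: [1/7, 1/7, 5/7]
P^2 =
  S0: [13/49, 13/49, 23/49]
  S1: [10/49, 13/49, 26/49]
  S2: [9/49, 10/49, 30/49]
P^3 =
  S0: [75/343, 88/343, 180/343]
  S1: [72/343, 79/343, 192/343]
  S2: [68/343, 76/343, 199/343]

(P^3)[S1 -> S0] = 72/343

Answer: 72/343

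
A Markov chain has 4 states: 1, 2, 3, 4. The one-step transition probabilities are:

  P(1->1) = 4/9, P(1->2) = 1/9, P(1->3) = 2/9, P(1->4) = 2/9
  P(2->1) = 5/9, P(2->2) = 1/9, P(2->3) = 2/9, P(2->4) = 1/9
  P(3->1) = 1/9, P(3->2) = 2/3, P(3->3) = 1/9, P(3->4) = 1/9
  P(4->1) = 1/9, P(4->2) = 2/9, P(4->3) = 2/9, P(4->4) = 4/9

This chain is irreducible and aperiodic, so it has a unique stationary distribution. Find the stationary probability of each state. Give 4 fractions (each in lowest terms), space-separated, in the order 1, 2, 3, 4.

The stationary distribution satisfies pi = pi * P, i.e.:
  pi_1 = 4/9*pi_1 + 5/9*pi_2 + 1/9*pi_3 + 1/9*pi_4
  pi_2 = 1/9*pi_1 + 1/9*pi_2 + 2/3*pi_3 + 2/9*pi_4
  pi_3 = 2/9*pi_1 + 2/9*pi_2 + 1/9*pi_3 + 2/9*pi_4
  pi_4 = 2/9*pi_1 + 1/9*pi_2 + 1/9*pi_3 + 4/9*pi_4
with normalization: pi_1 + pi_2 + pi_3 + pi_4 = 1.

Using the first 3 balance equations plus normalization, the linear system A*pi = b is:
  [-5/9, 5/9, 1/9, 1/9] . pi = 0
  [1/9, -8/9, 2/3, 2/9] . pi = 0
  [2/9, 2/9, -8/9, 2/9] . pi = 0
  [1, 1, 1, 1] . pi = 1

Solving yields:
  pi_1 = 53/160
  pi_2 = 79/320
  pi_3 = 1/5
  pi_4 = 71/320

Verification (pi * P):
  53/160*4/9 + 79/320*5/9 + 1/5*1/9 + 71/320*1/9 = 53/160 = pi_1  (ok)
  53/160*1/9 + 79/320*1/9 + 1/5*2/3 + 71/320*2/9 = 79/320 = pi_2  (ok)
  53/160*2/9 + 79/320*2/9 + 1/5*1/9 + 71/320*2/9 = 1/5 = pi_3  (ok)
  53/160*2/9 + 79/320*1/9 + 1/5*1/9 + 71/320*4/9 = 71/320 = pi_4  (ok)

Answer: 53/160 79/320 1/5 71/320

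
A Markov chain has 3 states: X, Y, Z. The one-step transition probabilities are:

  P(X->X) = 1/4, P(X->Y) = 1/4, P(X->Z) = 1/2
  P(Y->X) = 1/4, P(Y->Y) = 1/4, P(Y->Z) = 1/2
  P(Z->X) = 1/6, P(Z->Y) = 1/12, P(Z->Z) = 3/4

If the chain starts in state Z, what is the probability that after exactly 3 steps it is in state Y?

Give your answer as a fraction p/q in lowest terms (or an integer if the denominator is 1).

Answer: 13/96

Derivation:
Computing P^3 by repeated multiplication:
P^1 =
  X: [1/4, 1/4, 1/2]
  Y: [1/4, 1/4, 1/2]
  Z: [1/6, 1/12, 3/4]
P^2 =
  X: [5/24, 1/6, 5/8]
  Y: [5/24, 1/6, 5/8]
  Z: [3/16, 1/8, 11/16]
P^3 =
  X: [19/96, 7/48, 21/32]
  Y: [19/96, 7/48, 21/32]
  Z: [37/192, 13/96, 43/64]

(P^3)[Z -> Y] = 13/96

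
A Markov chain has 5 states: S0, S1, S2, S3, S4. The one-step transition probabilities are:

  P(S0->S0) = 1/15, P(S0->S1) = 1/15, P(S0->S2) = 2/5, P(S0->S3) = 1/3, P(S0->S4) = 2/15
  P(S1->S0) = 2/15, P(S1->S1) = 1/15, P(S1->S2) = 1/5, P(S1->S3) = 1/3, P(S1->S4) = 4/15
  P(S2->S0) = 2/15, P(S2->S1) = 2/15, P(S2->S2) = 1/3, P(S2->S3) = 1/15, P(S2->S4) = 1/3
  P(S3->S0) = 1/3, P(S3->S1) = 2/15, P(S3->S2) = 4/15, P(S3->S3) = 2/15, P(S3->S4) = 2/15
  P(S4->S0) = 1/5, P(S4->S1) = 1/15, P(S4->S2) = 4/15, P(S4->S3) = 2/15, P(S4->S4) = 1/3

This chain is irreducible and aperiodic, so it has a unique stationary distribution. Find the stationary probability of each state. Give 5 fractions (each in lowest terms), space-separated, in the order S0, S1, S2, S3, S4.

The stationary distribution satisfies pi = pi * P, i.e.:
  pi_S0 = 1/15*pi_S0 + 2/15*pi_S1 + 2/15*pi_S2 + 1/3*pi_S3 + 1/5*pi_S4
  pi_S1 = 1/15*pi_S0 + 1/15*pi_S1 + 2/15*pi_S2 + 2/15*pi_S3 + 1/15*pi_S4
  pi_S2 = 2/5*pi_S0 + 1/5*pi_S1 + 1/3*pi_S2 + 4/15*pi_S3 + 4/15*pi_S4
  pi_S3 = 1/3*pi_S0 + 1/3*pi_S1 + 1/15*pi_S2 + 2/15*pi_S3 + 2/15*pi_S4
  pi_S4 = 2/15*pi_S0 + 4/15*pi_S1 + 1/3*pi_S2 + 2/15*pi_S3 + 1/3*pi_S4
with normalization: pi_S0 + pi_S1 + pi_S2 + pi_S3 + pi_S4 = 1.

Using the first 4 balance equations plus normalization, the linear system A*pi = b is:
  [-14/15, 2/15, 2/15, 1/3, 1/5] . pi = 0
  [1/15, -14/15, 2/15, 2/15, 1/15] . pi = 0
  [2/5, 1/5, -2/3, 4/15, 4/15] . pi = 0
  [1/3, 1/3, 1/15, -13/15, 2/15] . pi = 0
  [1, 1, 1, 1, 1] . pi = 1

Solving yields:
  pi_S0 = 9035/52367
  pi_S1 = 5134/52367
  pi_S2 = 15886/52367
  pi_S3 = 1251/7481
  pi_S4 = 13555/52367

Verification (pi * P):
  9035/52367*1/15 + 5134/52367*2/15 + 15886/52367*2/15 + 1251/7481*1/3 + 13555/52367*1/5 = 9035/52367 = pi_S0  (ok)
  9035/52367*1/15 + 5134/52367*1/15 + 15886/52367*2/15 + 1251/7481*2/15 + 13555/52367*1/15 = 5134/52367 = pi_S1  (ok)
  9035/52367*2/5 + 5134/52367*1/5 + 15886/52367*1/3 + 1251/7481*4/15 + 13555/52367*4/15 = 15886/52367 = pi_S2  (ok)
  9035/52367*1/3 + 5134/52367*1/3 + 15886/52367*1/15 + 1251/7481*2/15 + 13555/52367*2/15 = 1251/7481 = pi_S3  (ok)
  9035/52367*2/15 + 5134/52367*4/15 + 15886/52367*1/3 + 1251/7481*2/15 + 13555/52367*1/3 = 13555/52367 = pi_S4  (ok)

Answer: 9035/52367 5134/52367 15886/52367 1251/7481 13555/52367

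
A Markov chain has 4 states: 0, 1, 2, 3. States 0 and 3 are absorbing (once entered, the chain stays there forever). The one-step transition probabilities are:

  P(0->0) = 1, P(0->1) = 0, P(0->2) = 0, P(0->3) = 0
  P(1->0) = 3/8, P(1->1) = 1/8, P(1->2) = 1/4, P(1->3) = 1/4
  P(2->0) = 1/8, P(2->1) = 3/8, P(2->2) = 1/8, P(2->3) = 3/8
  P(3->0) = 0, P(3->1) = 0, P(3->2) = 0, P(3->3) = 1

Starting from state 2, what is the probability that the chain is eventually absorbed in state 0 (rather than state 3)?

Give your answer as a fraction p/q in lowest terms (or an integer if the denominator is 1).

Let a_i = P(absorbed in 0 | start in state i).
Boundary conditions: a_0 = 1, a_3 = 0.
For each transient state i, a_i = sum_j P(i->j) * a_j:
  a_1 = 3/8*a_0 + 1/8*a_1 + 1/4*a_2 + 1/4*a_3
  a_2 = 1/8*a_0 + 3/8*a_1 + 1/8*a_2 + 3/8*a_3

Substituting a_0 = 1 and a_3 = 0, rearrange to (I - Q) a = r where r[i] = P(i -> 0):
  [7/8, -1/4] . (a_1, a_2) = 3/8
  [-3/8, 7/8] . (a_1, a_2) = 1/8

Solving yields:
  a_1 = 23/43
  a_2 = 16/43

Starting state is 2, so the absorption probability is a_2 = 16/43.

Answer: 16/43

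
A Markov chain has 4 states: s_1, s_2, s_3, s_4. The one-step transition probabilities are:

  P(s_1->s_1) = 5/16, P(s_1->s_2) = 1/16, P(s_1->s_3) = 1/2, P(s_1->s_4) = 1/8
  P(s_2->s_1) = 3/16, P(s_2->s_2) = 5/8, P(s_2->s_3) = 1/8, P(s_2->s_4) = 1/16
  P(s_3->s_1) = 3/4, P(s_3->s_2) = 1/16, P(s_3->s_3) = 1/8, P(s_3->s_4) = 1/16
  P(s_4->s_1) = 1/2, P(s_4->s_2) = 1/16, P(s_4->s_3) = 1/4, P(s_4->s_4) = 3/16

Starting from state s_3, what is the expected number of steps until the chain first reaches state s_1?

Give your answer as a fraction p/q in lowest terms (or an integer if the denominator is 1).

Answer: 112/73

Derivation:
Let h_i = expected steps to first reach s_1 from state i.
Boundary: h_s_1 = 0.
First-step equations for the other states:
  h_s_2 = 1 + 3/16*h_s_1 + 5/8*h_s_2 + 1/8*h_s_3 + 1/16*h_s_4
  h_s_3 = 1 + 3/4*h_s_1 + 1/16*h_s_2 + 1/8*h_s_3 + 1/16*h_s_4
  h_s_4 = 1 + 1/2*h_s_1 + 1/16*h_s_2 + 1/4*h_s_3 + 3/16*h_s_4

Substituting h_s_1 = 0 and rearranging gives the linear system (I - Q) h = 1:
  [3/8, -1/8, -1/16] . (h_s_2, h_s_3, h_s_4) = 1
  [-1/16, 7/8, -1/16] . (h_s_2, h_s_3, h_s_4) = 1
  [-1/16, -1/4, 13/16] . (h_s_2, h_s_3, h_s_4) = 1

Solving yields:
  h_s_2 = 256/73
  h_s_3 = 112/73
  h_s_4 = 144/73

Starting state is s_3, so the expected hitting time is h_s_3 = 112/73.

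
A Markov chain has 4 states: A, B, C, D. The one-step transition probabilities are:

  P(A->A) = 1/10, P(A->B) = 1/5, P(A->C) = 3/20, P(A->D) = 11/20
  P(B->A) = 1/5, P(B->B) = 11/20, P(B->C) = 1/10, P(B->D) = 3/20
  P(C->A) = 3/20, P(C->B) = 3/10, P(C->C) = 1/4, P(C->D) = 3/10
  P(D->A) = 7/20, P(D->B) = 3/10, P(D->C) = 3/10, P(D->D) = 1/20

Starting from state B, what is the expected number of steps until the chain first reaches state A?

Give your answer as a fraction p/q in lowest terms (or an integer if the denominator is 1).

Answer: 7240/1563

Derivation:
Let h_i = expected steps to first reach A from state i.
Boundary: h_A = 0.
First-step equations for the other states:
  h_B = 1 + 1/5*h_A + 11/20*h_B + 1/10*h_C + 3/20*h_D
  h_C = 1 + 3/20*h_A + 3/10*h_B + 1/4*h_C + 3/10*h_D
  h_D = 1 + 7/20*h_A + 3/10*h_B + 3/10*h_C + 1/20*h_D

Substituting h_A = 0 and rearranging gives the linear system (I - Q) h = 1:
  [9/20, -1/10, -3/20] . (h_B, h_C, h_D) = 1
  [-3/10, 3/4, -3/10] . (h_B, h_C, h_D) = 1
  [-3/10, -3/10, 19/20] . (h_B, h_C, h_D) = 1

Solving yields:
  h_B = 7240/1563
  h_C = 2500/521
  h_D = 2100/521

Starting state is B, so the expected hitting time is h_B = 7240/1563.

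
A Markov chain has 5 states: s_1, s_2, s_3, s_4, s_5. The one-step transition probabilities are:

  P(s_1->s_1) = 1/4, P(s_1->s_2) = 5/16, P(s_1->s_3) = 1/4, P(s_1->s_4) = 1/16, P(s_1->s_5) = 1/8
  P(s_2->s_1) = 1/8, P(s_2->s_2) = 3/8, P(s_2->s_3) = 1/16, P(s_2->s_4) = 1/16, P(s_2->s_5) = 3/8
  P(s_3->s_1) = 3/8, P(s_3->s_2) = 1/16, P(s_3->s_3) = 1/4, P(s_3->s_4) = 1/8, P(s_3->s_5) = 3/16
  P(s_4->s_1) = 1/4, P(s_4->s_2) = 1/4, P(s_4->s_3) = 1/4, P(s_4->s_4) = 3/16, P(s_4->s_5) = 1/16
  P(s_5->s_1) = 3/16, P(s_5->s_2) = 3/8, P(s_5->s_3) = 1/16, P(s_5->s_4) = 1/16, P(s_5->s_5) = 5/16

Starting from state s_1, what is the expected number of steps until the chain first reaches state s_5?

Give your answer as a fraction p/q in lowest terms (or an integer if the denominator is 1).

Let h_i = expected steps to first reach s_5 from state i.
Boundary: h_s_5 = 0.
First-step equations for the other states:
  h_s_1 = 1 + 1/4*h_s_1 + 5/16*h_s_2 + 1/4*h_s_3 + 1/16*h_s_4 + 1/8*h_s_5
  h_s_2 = 1 + 1/8*h_s_1 + 3/8*h_s_2 + 1/16*h_s_3 + 1/16*h_s_4 + 3/8*h_s_5
  h_s_3 = 1 + 3/8*h_s_1 + 1/16*h_s_2 + 1/4*h_s_3 + 1/8*h_s_4 + 3/16*h_s_5
  h_s_4 = 1 + 1/4*h_s_1 + 1/4*h_s_2 + 1/4*h_s_3 + 3/16*h_s_4 + 1/16*h_s_5

Substituting h_s_5 = 0 and rearranging gives the linear system (I - Q) h = 1:
  [3/4, -5/16, -1/4, -1/16] . (h_s_1, h_s_2, h_s_3, h_s_4) = 1
  [-1/8, 5/8, -1/16, -1/16] . (h_s_1, h_s_2, h_s_3, h_s_4) = 1
  [-3/8, -1/16, 3/4, -1/8] . (h_s_1, h_s_2, h_s_3, h_s_4) = 1
  [-1/4, -1/4, -1/4, 13/16] . (h_s_1, h_s_2, h_s_3, h_s_4) = 1

Solving yields:
  h_s_1 = 8504/1707
  h_s_2 = 18656/5121
  h_s_3 = 2864/569
  h_s_4 = 27824/5121

Starting state is s_1, so the expected hitting time is h_s_1 = 8504/1707.

Answer: 8504/1707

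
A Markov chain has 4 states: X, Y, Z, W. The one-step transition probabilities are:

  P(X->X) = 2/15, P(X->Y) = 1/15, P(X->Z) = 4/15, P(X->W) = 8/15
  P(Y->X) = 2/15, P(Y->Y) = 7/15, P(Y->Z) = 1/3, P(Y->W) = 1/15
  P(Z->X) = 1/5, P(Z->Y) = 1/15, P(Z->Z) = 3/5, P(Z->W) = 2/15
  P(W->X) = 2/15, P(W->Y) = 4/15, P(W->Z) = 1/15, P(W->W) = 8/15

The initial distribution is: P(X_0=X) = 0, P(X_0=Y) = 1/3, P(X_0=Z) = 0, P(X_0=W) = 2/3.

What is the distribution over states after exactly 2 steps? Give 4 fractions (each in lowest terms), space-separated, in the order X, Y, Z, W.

Propagating the distribution step by step (d_{t+1} = d_t * P):
d_0 = (X=0, Y=1/3, Z=0, W=2/3)
  d_1[X] = 0*2/15 + 1/3*2/15 + 0*1/5 + 2/3*2/15 = 2/15
  d_1[Y] = 0*1/15 + 1/3*7/15 + 0*1/15 + 2/3*4/15 = 1/3
  d_1[Z] = 0*4/15 + 1/3*1/3 + 0*3/5 + 2/3*1/15 = 7/45
  d_1[W] = 0*8/15 + 1/3*1/15 + 0*2/15 + 2/3*8/15 = 17/45
d_1 = (X=2/15, Y=1/3, Z=7/45, W=17/45)
  d_2[X] = 2/15*2/15 + 1/3*2/15 + 7/45*1/5 + 17/45*2/15 = 97/675
  d_2[Y] = 2/15*1/15 + 1/3*7/15 + 7/45*1/15 + 17/45*4/15 = 62/225
  d_2[Z] = 2/15*4/15 + 1/3*1/3 + 7/45*3/5 + 17/45*1/15 = 179/675
  d_2[W] = 2/15*8/15 + 1/3*1/15 + 7/45*2/15 + 17/45*8/15 = 71/225
d_2 = (X=97/675, Y=62/225, Z=179/675, W=71/225)

Answer: 97/675 62/225 179/675 71/225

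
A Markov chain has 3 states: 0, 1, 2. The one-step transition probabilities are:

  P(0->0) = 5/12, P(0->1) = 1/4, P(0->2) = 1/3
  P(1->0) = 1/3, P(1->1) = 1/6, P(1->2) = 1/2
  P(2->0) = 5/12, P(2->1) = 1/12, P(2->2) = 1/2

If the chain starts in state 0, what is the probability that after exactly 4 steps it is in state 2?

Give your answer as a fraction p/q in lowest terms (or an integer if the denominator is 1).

Answer: 4489/10368

Derivation:
Computing P^4 by repeated multiplication:
P^1 =
  0: [5/12, 1/4, 1/3]
  1: [1/3, 1/6, 1/2]
  2: [5/12, 1/12, 1/2]
P^2 =
  0: [19/48, 25/144, 31/72]
  1: [29/72, 11/72, 4/9]
  2: [59/144, 23/144, 31/72]
P^3 =
  0: [695/1728, 283/1728, 125/288]
  1: [349/864, 47/288, 187/432]
  2: [697/1728, 95/576, 373/864]
P^4 =
  0: [8357/20736, 3401/20736, 4489/10368]
  1: [1393/3456, 1703/10368, 2243/5184]
  2: [2785/6912, 3407/20736, 4487/10368]

(P^4)[0 -> 2] = 4489/10368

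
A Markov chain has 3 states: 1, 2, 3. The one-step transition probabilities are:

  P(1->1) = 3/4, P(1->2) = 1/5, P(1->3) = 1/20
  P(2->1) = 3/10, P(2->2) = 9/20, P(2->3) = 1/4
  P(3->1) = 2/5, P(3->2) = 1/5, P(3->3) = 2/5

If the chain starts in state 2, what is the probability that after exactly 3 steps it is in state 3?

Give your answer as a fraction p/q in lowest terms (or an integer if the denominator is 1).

Computing P^3 by repeated multiplication:
P^1 =
  1: [3/4, 1/5, 1/20]
  2: [3/10, 9/20, 1/4]
  3: [2/5, 1/5, 2/5]
P^2 =
  1: [257/400, 1/4, 43/400]
  2: [23/50, 5/16, 91/400]
  3: [13/25, 1/4, 23/100]
P^3 =
  1: [4799/8000, 21/80, 1101/8000]
  2: [2119/4000, 89/320, 1537/8000]
  3: [557/1000, 21/80, 361/2000]

(P^3)[2 -> 3] = 1537/8000

Answer: 1537/8000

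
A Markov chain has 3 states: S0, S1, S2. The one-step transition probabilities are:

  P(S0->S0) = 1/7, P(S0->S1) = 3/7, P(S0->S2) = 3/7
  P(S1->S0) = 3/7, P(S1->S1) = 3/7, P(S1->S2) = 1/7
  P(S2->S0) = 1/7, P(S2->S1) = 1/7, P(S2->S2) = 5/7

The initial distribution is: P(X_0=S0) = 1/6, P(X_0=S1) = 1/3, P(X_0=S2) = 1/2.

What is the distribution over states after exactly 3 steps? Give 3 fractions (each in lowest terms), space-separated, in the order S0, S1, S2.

Answer: 233/1029 299/1029 71/147

Derivation:
Propagating the distribution step by step (d_{t+1} = d_t * P):
d_0 = (S0=1/6, S1=1/3, S2=1/2)
  d_1[S0] = 1/6*1/7 + 1/3*3/7 + 1/2*1/7 = 5/21
  d_1[S1] = 1/6*3/7 + 1/3*3/7 + 1/2*1/7 = 2/7
  d_1[S2] = 1/6*3/7 + 1/3*1/7 + 1/2*5/7 = 10/21
d_1 = (S0=5/21, S1=2/7, S2=10/21)
  d_2[S0] = 5/21*1/7 + 2/7*3/7 + 10/21*1/7 = 11/49
  d_2[S1] = 5/21*3/7 + 2/7*3/7 + 10/21*1/7 = 43/147
  d_2[S2] = 5/21*3/7 + 2/7*1/7 + 10/21*5/7 = 71/147
d_2 = (S0=11/49, S1=43/147, S2=71/147)
  d_3[S0] = 11/49*1/7 + 43/147*3/7 + 71/147*1/7 = 233/1029
  d_3[S1] = 11/49*3/7 + 43/147*3/7 + 71/147*1/7 = 299/1029
  d_3[S2] = 11/49*3/7 + 43/147*1/7 + 71/147*5/7 = 71/147
d_3 = (S0=233/1029, S1=299/1029, S2=71/147)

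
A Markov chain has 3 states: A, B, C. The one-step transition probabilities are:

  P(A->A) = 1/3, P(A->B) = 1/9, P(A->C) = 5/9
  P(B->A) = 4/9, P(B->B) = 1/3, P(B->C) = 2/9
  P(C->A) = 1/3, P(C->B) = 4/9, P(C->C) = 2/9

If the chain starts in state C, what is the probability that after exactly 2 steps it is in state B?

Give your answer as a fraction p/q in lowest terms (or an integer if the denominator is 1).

Computing P^2 by repeated multiplication:
P^1 =
  A: [1/3, 1/9, 5/9]
  B: [4/9, 1/3, 2/9]
  C: [1/3, 4/9, 2/9]
P^2 =
  A: [28/81, 26/81, 1/3]
  B: [10/27, 7/27, 10/27]
  C: [31/81, 23/81, 1/3]

(P^2)[C -> B] = 23/81

Answer: 23/81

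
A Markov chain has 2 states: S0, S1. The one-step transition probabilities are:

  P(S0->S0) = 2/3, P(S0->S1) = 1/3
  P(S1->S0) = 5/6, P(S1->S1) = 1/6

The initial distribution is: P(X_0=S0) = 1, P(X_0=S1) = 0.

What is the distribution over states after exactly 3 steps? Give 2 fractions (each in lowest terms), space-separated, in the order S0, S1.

Propagating the distribution step by step (d_{t+1} = d_t * P):
d_0 = (S0=1, S1=0)
  d_1[S0] = 1*2/3 + 0*5/6 = 2/3
  d_1[S1] = 1*1/3 + 0*1/6 = 1/3
d_1 = (S0=2/3, S1=1/3)
  d_2[S0] = 2/3*2/3 + 1/3*5/6 = 13/18
  d_2[S1] = 2/3*1/3 + 1/3*1/6 = 5/18
d_2 = (S0=13/18, S1=5/18)
  d_3[S0] = 13/18*2/3 + 5/18*5/6 = 77/108
  d_3[S1] = 13/18*1/3 + 5/18*1/6 = 31/108
d_3 = (S0=77/108, S1=31/108)

Answer: 77/108 31/108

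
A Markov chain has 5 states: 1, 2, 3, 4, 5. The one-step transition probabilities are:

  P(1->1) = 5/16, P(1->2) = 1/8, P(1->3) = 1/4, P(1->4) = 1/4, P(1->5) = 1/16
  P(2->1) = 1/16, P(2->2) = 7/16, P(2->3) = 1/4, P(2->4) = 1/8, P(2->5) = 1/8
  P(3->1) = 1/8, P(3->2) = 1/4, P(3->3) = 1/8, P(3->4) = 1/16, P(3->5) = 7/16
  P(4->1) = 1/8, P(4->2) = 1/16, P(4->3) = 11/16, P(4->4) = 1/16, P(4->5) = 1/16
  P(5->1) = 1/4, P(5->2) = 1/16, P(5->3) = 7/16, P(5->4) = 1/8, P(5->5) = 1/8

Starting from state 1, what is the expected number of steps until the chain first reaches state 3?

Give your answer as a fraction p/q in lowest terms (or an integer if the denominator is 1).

Answer: 49952/17271

Derivation:
Let h_i = expected steps to first reach 3 from state i.
Boundary: h_3 = 0.
First-step equations for the other states:
  h_1 = 1 + 5/16*h_1 + 1/8*h_2 + 1/4*h_3 + 1/4*h_4 + 1/16*h_5
  h_2 = 1 + 1/16*h_1 + 7/16*h_2 + 1/4*h_3 + 1/8*h_4 + 1/8*h_5
  h_4 = 1 + 1/8*h_1 + 1/16*h_2 + 11/16*h_3 + 1/16*h_4 + 1/16*h_5
  h_5 = 1 + 1/4*h_1 + 1/16*h_2 + 7/16*h_3 + 1/8*h_4 + 1/8*h_5

Substituting h_3 = 0 and rearranging gives the linear system (I - Q) h = 1:
  [11/16, -1/8, -1/4, -1/16] . (h_1, h_2, h_4, h_5) = 1
  [-1/16, 9/16, -1/8, -1/8] . (h_1, h_2, h_4, h_5) = 1
  [-1/8, -1/16, 15/16, -1/16] . (h_1, h_2, h_4, h_5) = 1
  [-1/4, -1/16, -1/8, 7/8] . (h_1, h_2, h_4, h_5) = 1

Solving yields:
  h_1 = 49952/17271
  h_2 = 52624/17271
  h_4 = 31408/17271
  h_5 = 2224/909

Starting state is 1, so the expected hitting time is h_1 = 49952/17271.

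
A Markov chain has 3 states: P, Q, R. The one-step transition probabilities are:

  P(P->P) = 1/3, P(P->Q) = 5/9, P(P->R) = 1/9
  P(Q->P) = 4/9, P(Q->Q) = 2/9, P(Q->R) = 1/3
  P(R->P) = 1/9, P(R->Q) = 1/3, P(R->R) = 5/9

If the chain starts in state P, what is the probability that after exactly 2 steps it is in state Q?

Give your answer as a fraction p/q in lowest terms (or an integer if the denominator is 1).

Computing P^2 by repeated multiplication:
P^1 =
  P: [1/3, 5/9, 1/9]
  Q: [4/9, 2/9, 1/3]
  R: [1/9, 1/3, 5/9]
P^2 =
  P: [10/27, 28/81, 23/81]
  Q: [23/81, 11/27, 25/81]
  R: [20/81, 26/81, 35/81]

(P^2)[P -> Q] = 28/81

Answer: 28/81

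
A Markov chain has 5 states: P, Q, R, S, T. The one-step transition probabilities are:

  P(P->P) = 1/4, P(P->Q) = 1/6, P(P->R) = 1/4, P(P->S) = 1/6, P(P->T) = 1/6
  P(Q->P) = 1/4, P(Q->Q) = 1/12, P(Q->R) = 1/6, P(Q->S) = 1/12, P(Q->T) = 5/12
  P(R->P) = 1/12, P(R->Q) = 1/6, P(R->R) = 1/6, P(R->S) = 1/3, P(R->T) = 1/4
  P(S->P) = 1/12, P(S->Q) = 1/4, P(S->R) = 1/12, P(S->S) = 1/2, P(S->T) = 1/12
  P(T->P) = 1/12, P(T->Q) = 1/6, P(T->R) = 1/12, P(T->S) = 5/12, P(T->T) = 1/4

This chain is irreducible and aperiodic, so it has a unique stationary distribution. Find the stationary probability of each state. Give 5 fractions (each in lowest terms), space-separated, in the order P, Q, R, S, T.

Answer: 17/125 9/50 33/250 17/50 53/250

Derivation:
The stationary distribution satisfies pi = pi * P, i.e.:
  pi_P = 1/4*pi_P + 1/4*pi_Q + 1/12*pi_R + 1/12*pi_S + 1/12*pi_T
  pi_Q = 1/6*pi_P + 1/12*pi_Q + 1/6*pi_R + 1/4*pi_S + 1/6*pi_T
  pi_R = 1/4*pi_P + 1/6*pi_Q + 1/6*pi_R + 1/12*pi_S + 1/12*pi_T
  pi_S = 1/6*pi_P + 1/12*pi_Q + 1/3*pi_R + 1/2*pi_S + 5/12*pi_T
  pi_T = 1/6*pi_P + 5/12*pi_Q + 1/4*pi_R + 1/12*pi_S + 1/4*pi_T
with normalization: pi_P + pi_Q + pi_R + pi_S + pi_T = 1.

Using the first 4 balance equations plus normalization, the linear system A*pi = b is:
  [-3/4, 1/4, 1/12, 1/12, 1/12] . pi = 0
  [1/6, -11/12, 1/6, 1/4, 1/6] . pi = 0
  [1/4, 1/6, -5/6, 1/12, 1/12] . pi = 0
  [1/6, 1/12, 1/3, -1/2, 5/12] . pi = 0
  [1, 1, 1, 1, 1] . pi = 1

Solving yields:
  pi_P = 17/125
  pi_Q = 9/50
  pi_R = 33/250
  pi_S = 17/50
  pi_T = 53/250

Verification (pi * P):
  17/125*1/4 + 9/50*1/4 + 33/250*1/12 + 17/50*1/12 + 53/250*1/12 = 17/125 = pi_P  (ok)
  17/125*1/6 + 9/50*1/12 + 33/250*1/6 + 17/50*1/4 + 53/250*1/6 = 9/50 = pi_Q  (ok)
  17/125*1/4 + 9/50*1/6 + 33/250*1/6 + 17/50*1/12 + 53/250*1/12 = 33/250 = pi_R  (ok)
  17/125*1/6 + 9/50*1/12 + 33/250*1/3 + 17/50*1/2 + 53/250*5/12 = 17/50 = pi_S  (ok)
  17/125*1/6 + 9/50*5/12 + 33/250*1/4 + 17/50*1/12 + 53/250*1/4 = 53/250 = pi_T  (ok)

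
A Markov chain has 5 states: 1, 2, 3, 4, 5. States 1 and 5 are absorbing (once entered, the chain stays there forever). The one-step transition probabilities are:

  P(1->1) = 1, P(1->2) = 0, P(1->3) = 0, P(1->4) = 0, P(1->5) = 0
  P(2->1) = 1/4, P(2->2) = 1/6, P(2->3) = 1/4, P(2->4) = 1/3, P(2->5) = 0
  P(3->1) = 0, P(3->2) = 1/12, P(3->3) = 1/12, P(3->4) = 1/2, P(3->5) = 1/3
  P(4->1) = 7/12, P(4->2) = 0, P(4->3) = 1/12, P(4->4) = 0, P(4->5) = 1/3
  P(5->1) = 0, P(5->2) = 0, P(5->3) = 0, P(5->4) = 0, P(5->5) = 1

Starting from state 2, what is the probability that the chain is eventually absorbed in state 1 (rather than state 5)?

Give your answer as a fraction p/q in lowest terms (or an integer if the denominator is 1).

Answer: 203/305

Derivation:
Let a_i = P(absorbed in 1 | start in state i).
Boundary conditions: a_1 = 1, a_5 = 0.
For each transient state i, a_i = sum_j P(i->j) * a_j:
  a_2 = 1/4*a_1 + 1/6*a_2 + 1/4*a_3 + 1/3*a_4 + 0*a_5
  a_3 = 0*a_1 + 1/12*a_2 + 1/12*a_3 + 1/2*a_4 + 1/3*a_5
  a_4 = 7/12*a_1 + 0*a_2 + 1/12*a_3 + 0*a_4 + 1/3*a_5

Substituting a_1 = 1 and a_5 = 0, rearrange to (I - Q) a = r where r[i] = P(i -> 1):
  [5/6, -1/4, -1/3] . (a_2, a_3, a_4) = 1/4
  [-1/12, 11/12, -1/2] . (a_2, a_3, a_4) = 0
  [0, -1/12, 1] . (a_2, a_3, a_4) = 7/12

Solving yields:
  a_2 = 203/305
  a_3 = 121/305
  a_4 = 188/305

Starting state is 2, so the absorption probability is a_2 = 203/305.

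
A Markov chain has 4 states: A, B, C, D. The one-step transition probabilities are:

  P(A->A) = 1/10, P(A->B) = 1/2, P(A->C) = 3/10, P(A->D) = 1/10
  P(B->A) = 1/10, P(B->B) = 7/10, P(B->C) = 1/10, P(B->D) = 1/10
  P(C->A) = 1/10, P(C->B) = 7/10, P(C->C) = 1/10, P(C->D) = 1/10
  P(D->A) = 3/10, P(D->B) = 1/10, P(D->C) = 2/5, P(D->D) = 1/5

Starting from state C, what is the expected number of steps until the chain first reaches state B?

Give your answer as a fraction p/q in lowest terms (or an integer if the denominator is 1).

Let h_i = expected steps to first reach B from state i.
Boundary: h_B = 0.
First-step equations for the other states:
  h_A = 1 + 1/10*h_A + 1/2*h_B + 3/10*h_C + 1/10*h_D
  h_C = 1 + 1/10*h_A + 7/10*h_B + 1/10*h_C + 1/10*h_D
  h_D = 1 + 3/10*h_A + 1/10*h_B + 2/5*h_C + 1/5*h_D

Substituting h_B = 0 and rearranging gives the linear system (I - Q) h = 1:
  [9/10, -3/10, -1/10] . (h_A, h_C, h_D) = 1
  [-1/10, 9/10, -1/10] . (h_A, h_C, h_D) = 1
  [-3/10, -2/5, 4/5] . (h_A, h_C, h_D) = 1

Solving yields:
  h_A = 270/137
  h_C = 225/137
  h_D = 385/137

Starting state is C, so the expected hitting time is h_C = 225/137.

Answer: 225/137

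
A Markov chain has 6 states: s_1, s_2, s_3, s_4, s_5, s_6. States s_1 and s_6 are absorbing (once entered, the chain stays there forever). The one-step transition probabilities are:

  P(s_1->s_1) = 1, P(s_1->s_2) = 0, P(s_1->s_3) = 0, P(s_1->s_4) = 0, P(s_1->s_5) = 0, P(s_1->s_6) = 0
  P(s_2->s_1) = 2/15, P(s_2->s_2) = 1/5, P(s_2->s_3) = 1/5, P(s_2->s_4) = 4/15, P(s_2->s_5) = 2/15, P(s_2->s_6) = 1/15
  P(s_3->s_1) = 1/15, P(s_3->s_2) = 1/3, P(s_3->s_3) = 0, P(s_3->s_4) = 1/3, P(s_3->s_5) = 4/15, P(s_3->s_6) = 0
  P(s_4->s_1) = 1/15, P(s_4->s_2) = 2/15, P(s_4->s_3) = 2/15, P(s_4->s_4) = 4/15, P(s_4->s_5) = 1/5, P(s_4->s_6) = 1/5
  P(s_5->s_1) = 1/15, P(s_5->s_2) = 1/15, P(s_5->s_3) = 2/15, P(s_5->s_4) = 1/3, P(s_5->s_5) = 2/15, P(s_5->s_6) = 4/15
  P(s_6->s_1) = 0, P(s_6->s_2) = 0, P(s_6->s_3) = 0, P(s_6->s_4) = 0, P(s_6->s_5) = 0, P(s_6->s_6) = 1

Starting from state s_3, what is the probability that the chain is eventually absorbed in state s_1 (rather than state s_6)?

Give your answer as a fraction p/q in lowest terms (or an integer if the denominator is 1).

Let a_i = P(absorbed in s_1 | start in state i).
Boundary conditions: a_s_1 = 1, a_s_6 = 0.
For each transient state i, a_i = sum_j P(i->j) * a_j:
  a_s_2 = 2/15*a_s_1 + 1/5*a_s_2 + 1/5*a_s_3 + 4/15*a_s_4 + 2/15*a_s_5 + 1/15*a_s_6
  a_s_3 = 1/15*a_s_1 + 1/3*a_s_2 + 0*a_s_3 + 1/3*a_s_4 + 4/15*a_s_5 + 0*a_s_6
  a_s_4 = 1/15*a_s_1 + 2/15*a_s_2 + 2/15*a_s_3 + 4/15*a_s_4 + 1/5*a_s_5 + 1/5*a_s_6
  a_s_5 = 1/15*a_s_1 + 1/15*a_s_2 + 2/15*a_s_3 + 1/3*a_s_4 + 2/15*a_s_5 + 4/15*a_s_6

Substituting a_s_1 = 1 and a_s_6 = 0, rearrange to (I - Q) a = r where r[i] = P(i -> s_1):
  [4/5, -1/5, -4/15, -2/15] . (a_s_2, a_s_3, a_s_4, a_s_5) = 2/15
  [-1/3, 1, -1/3, -4/15] . (a_s_2, a_s_3, a_s_4, a_s_5) = 1/15
  [-2/15, -2/15, 11/15, -1/5] . (a_s_2, a_s_3, a_s_4, a_s_5) = 1/15
  [-1/15, -2/15, -1/3, 13/15] . (a_s_2, a_s_3, a_s_4, a_s_5) = 1/15

Solving yields:
  a_s_2 = 1904/4553
  a_s_3 = 5318/13659
  a_s_4 = 4331/13659
  a_s_5 = 3974/13659

Starting state is s_3, so the absorption probability is a_s_3 = 5318/13659.

Answer: 5318/13659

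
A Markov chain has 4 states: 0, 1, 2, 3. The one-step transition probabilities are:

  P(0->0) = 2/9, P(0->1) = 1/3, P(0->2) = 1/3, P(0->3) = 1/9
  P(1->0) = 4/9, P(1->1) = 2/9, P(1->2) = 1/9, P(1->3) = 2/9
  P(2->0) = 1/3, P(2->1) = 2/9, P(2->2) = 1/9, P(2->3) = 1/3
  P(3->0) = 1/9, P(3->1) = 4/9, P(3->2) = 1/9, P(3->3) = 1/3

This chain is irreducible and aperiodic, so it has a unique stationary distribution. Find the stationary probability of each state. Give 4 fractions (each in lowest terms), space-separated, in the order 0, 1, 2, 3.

Answer: 223/787 241/787 137/787 186/787

Derivation:
The stationary distribution satisfies pi = pi * P, i.e.:
  pi_0 = 2/9*pi_0 + 4/9*pi_1 + 1/3*pi_2 + 1/9*pi_3
  pi_1 = 1/3*pi_0 + 2/9*pi_1 + 2/9*pi_2 + 4/9*pi_3
  pi_2 = 1/3*pi_0 + 1/9*pi_1 + 1/9*pi_2 + 1/9*pi_3
  pi_3 = 1/9*pi_0 + 2/9*pi_1 + 1/3*pi_2 + 1/3*pi_3
with normalization: pi_0 + pi_1 + pi_2 + pi_3 = 1.

Using the first 3 balance equations plus normalization, the linear system A*pi = b is:
  [-7/9, 4/9, 1/3, 1/9] . pi = 0
  [1/3, -7/9, 2/9, 4/9] . pi = 0
  [1/3, 1/9, -8/9, 1/9] . pi = 0
  [1, 1, 1, 1] . pi = 1

Solving yields:
  pi_0 = 223/787
  pi_1 = 241/787
  pi_2 = 137/787
  pi_3 = 186/787

Verification (pi * P):
  223/787*2/9 + 241/787*4/9 + 137/787*1/3 + 186/787*1/9 = 223/787 = pi_0  (ok)
  223/787*1/3 + 241/787*2/9 + 137/787*2/9 + 186/787*4/9 = 241/787 = pi_1  (ok)
  223/787*1/3 + 241/787*1/9 + 137/787*1/9 + 186/787*1/9 = 137/787 = pi_2  (ok)
  223/787*1/9 + 241/787*2/9 + 137/787*1/3 + 186/787*1/3 = 186/787 = pi_3  (ok)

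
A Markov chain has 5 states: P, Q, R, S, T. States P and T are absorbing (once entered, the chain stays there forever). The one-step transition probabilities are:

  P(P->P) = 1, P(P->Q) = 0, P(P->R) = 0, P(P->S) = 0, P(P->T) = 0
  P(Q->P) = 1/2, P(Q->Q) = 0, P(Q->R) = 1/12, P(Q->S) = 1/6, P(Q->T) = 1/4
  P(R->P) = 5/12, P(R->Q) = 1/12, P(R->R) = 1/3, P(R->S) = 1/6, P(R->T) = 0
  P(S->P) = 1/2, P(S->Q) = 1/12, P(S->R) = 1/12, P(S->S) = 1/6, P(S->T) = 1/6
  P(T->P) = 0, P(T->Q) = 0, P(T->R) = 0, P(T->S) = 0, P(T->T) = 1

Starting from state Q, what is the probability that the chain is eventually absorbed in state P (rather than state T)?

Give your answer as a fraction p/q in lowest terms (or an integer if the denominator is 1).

Let a_i = P(absorbed in P | start in state i).
Boundary conditions: a_P = 1, a_T = 0.
For each transient state i, a_i = sum_j P(i->j) * a_j:
  a_Q = 1/2*a_P + 0*a_Q + 1/12*a_R + 1/6*a_S + 1/4*a_T
  a_R = 5/12*a_P + 1/12*a_Q + 1/3*a_R + 1/6*a_S + 0*a_T
  a_S = 1/2*a_P + 1/12*a_Q + 1/12*a_R + 1/6*a_S + 1/6*a_T

Substituting a_P = 1 and a_T = 0, rearrange to (I - Q) a = r where r[i] = P(i -> P):
  [1, -1/12, -1/6] . (a_Q, a_R, a_S) = 1/2
  [-1/12, 2/3, -1/6] . (a_Q, a_R, a_S) = 5/12
  [-1/12, -1/12, 5/6] . (a_Q, a_R, a_S) = 1/2

Solving yields:
  a_Q = 106/151
  a_R = 409/453
  a_S = 689/906

Starting state is Q, so the absorption probability is a_Q = 106/151.

Answer: 106/151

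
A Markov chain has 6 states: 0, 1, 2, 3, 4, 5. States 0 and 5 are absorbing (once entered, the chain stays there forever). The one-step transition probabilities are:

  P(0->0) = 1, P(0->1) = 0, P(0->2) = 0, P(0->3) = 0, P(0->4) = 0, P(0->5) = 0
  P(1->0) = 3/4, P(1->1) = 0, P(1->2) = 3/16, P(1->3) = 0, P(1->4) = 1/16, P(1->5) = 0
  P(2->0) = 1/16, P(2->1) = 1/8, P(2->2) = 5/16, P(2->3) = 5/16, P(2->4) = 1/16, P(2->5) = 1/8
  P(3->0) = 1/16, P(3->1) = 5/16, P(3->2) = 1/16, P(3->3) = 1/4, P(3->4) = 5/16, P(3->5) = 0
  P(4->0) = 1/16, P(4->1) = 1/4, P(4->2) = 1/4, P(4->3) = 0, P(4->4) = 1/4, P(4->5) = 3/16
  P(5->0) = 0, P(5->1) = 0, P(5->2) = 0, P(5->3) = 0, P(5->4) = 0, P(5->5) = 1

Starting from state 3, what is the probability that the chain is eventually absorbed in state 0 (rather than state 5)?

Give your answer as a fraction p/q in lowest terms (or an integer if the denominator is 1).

Let a_i = P(absorbed in 0 | start in state i).
Boundary conditions: a_0 = 1, a_5 = 0.
For each transient state i, a_i = sum_j P(i->j) * a_j:
  a_1 = 3/4*a_0 + 0*a_1 + 3/16*a_2 + 0*a_3 + 1/16*a_4 + 0*a_5
  a_2 = 1/16*a_0 + 1/8*a_1 + 5/16*a_2 + 5/16*a_3 + 1/16*a_4 + 1/8*a_5
  a_3 = 1/16*a_0 + 5/16*a_1 + 1/16*a_2 + 1/4*a_3 + 5/16*a_4 + 0*a_5
  a_4 = 1/16*a_0 + 1/4*a_1 + 1/4*a_2 + 0*a_3 + 1/4*a_4 + 3/16*a_5

Substituting a_0 = 1 and a_5 = 0, rearrange to (I - Q) a = r where r[i] = P(i -> 0):
  [1, -3/16, 0, -1/16] . (a_1, a_2, a_3, a_4) = 3/4
  [-1/8, 11/16, -5/16, -1/16] . (a_1, a_2, a_3, a_4) = 1/16
  [-5/16, -1/16, 3/4, -5/16] . (a_1, a_2, a_3, a_4) = 1/16
  [-1/4, -1/4, 0, 3/4] . (a_1, a_2, a_3, a_4) = 1/16

Solving yields:
  a_1 = 2905/3184
  a_2 = 4223/6368
  a_3 = 2459/3184
  a_4 = 3875/6368

Starting state is 3, so the absorption probability is a_3 = 2459/3184.

Answer: 2459/3184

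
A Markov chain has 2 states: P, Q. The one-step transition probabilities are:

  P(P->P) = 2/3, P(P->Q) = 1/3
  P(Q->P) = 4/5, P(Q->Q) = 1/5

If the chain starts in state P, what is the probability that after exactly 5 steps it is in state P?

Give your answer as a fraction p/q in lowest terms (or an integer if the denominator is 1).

Answer: 107204/151875

Derivation:
Computing P^5 by repeated multiplication:
P^1 =
  P: [2/3, 1/3]
  Q: [4/5, 1/5]
P^2 =
  P: [32/45, 13/45]
  Q: [52/75, 23/75]
P^3 =
  P: [476/675, 199/675]
  Q: [796/1125, 329/1125]
P^4 =
  P: [7148/10125, 2977/10125]
  Q: [11908/16875, 4967/16875]
P^5 =
  P: [107204/151875, 44671/151875]
  Q: [178684/253125, 74441/253125]

(P^5)[P -> P] = 107204/151875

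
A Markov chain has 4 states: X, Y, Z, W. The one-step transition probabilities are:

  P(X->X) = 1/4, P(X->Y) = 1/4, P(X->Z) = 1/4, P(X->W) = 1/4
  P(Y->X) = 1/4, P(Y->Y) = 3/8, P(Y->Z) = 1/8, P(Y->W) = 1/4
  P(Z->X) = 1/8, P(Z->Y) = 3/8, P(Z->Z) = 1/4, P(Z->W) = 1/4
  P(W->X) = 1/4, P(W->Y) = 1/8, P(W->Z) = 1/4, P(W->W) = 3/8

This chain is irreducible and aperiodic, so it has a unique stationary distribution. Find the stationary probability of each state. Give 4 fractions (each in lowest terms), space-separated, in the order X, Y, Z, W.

Answer: 89/399 110/399 86/399 2/7

Derivation:
The stationary distribution satisfies pi = pi * P, i.e.:
  pi_X = 1/4*pi_X + 1/4*pi_Y + 1/8*pi_Z + 1/4*pi_W
  pi_Y = 1/4*pi_X + 3/8*pi_Y + 3/8*pi_Z + 1/8*pi_W
  pi_Z = 1/4*pi_X + 1/8*pi_Y + 1/4*pi_Z + 1/4*pi_W
  pi_W = 1/4*pi_X + 1/4*pi_Y + 1/4*pi_Z + 3/8*pi_W
with normalization: pi_X + pi_Y + pi_Z + pi_W = 1.

Using the first 3 balance equations plus normalization, the linear system A*pi = b is:
  [-3/4, 1/4, 1/8, 1/4] . pi = 0
  [1/4, -5/8, 3/8, 1/8] . pi = 0
  [1/4, 1/8, -3/4, 1/4] . pi = 0
  [1, 1, 1, 1] . pi = 1

Solving yields:
  pi_X = 89/399
  pi_Y = 110/399
  pi_Z = 86/399
  pi_W = 2/7

Verification (pi * P):
  89/399*1/4 + 110/399*1/4 + 86/399*1/8 + 2/7*1/4 = 89/399 = pi_X  (ok)
  89/399*1/4 + 110/399*3/8 + 86/399*3/8 + 2/7*1/8 = 110/399 = pi_Y  (ok)
  89/399*1/4 + 110/399*1/8 + 86/399*1/4 + 2/7*1/4 = 86/399 = pi_Z  (ok)
  89/399*1/4 + 110/399*1/4 + 86/399*1/4 + 2/7*3/8 = 2/7 = pi_W  (ok)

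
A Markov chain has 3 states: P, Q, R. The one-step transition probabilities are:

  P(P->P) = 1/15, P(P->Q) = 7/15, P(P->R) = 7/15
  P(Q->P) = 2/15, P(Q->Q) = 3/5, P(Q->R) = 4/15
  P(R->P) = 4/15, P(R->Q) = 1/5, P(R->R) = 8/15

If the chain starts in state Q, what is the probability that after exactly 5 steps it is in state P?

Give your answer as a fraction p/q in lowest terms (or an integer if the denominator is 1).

Answer: 133562/759375

Derivation:
Computing P^5 by repeated multiplication:
P^1 =
  P: [1/15, 7/15, 7/15]
  Q: [2/15, 3/5, 4/15]
  R: [4/15, 1/5, 8/15]
P^2 =
  P: [43/225, 91/225, 91/225]
  Q: [4/25, 107/225, 82/225]
  R: [14/75, 79/225, 104/225]
P^3 =
  P: [589/3375, 1393/3375, 1393/3375]
  Q: [578/3375, 487/1125, 1336/3375]
  R: [616/3375, 439/1125, 1442/3375]
P^4 =
  P: [8947/50625, 20839/50625, 20839/50625]
  Q: [2948/16875, 21203/50625, 20578/50625]
  R: [334/1875, 20491/50625, 21116/50625]
P^5 =
  P: [133981/759375, 312697/759375, 312697/759375]
  Q: [133562/759375, 11647/28125, 311344/759375]
  R: [134464/759375, 103631/253125, 314018/759375]

(P^5)[Q -> P] = 133562/759375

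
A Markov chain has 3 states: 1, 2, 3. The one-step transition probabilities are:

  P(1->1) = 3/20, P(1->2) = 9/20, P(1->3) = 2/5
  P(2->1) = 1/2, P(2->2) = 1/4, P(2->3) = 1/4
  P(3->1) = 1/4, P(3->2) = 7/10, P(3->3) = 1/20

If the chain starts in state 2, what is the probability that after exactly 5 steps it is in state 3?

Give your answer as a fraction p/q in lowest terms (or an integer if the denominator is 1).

Answer: 19807/80000

Derivation:
Computing P^5 by repeated multiplication:
P^1 =
  1: [3/20, 9/20, 2/5]
  2: [1/2, 1/4, 1/4]
  3: [1/4, 7/10, 1/20]
P^2 =
  1: [139/400, 23/50, 77/400]
  2: [21/80, 37/80, 11/40]
  3: [2/5, 129/400, 111/400]
P^3 =
  1: [1321/4000, 3249/8000, 2109/8000]
  2: [543/1600, 341/800, 15/64]
  3: [93/320, 3639/8000, 509/2000]
P^4 =
  1: [50961/160000, 69549/160000, 3949/16000]
  2: [2581/8000, 13547/32000, 8129/32000]
  3: [10709/32000, 8453/20000, 38831/160000]
P^5 =
  1: [1045823/3200000, 679627/1600000, 794923/3200000]
  2: [207087/640000, 274457/640000, 19807/80000]
  3: [103103/320000, 1363659/3200000, 805311/3200000]

(P^5)[2 -> 3] = 19807/80000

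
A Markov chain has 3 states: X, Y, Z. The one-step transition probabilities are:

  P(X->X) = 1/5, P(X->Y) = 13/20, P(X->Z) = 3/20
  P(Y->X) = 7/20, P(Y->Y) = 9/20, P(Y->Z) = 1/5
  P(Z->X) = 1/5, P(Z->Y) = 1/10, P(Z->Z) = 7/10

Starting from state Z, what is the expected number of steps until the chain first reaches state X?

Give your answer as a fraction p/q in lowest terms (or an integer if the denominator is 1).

Answer: 130/29

Derivation:
Let h_i = expected steps to first reach X from state i.
Boundary: h_X = 0.
First-step equations for the other states:
  h_Y = 1 + 7/20*h_X + 9/20*h_Y + 1/5*h_Z
  h_Z = 1 + 1/5*h_X + 1/10*h_Y + 7/10*h_Z

Substituting h_X = 0 and rearranging gives the linear system (I - Q) h = 1:
  [11/20, -1/5] . (h_Y, h_Z) = 1
  [-1/10, 3/10] . (h_Y, h_Z) = 1

Solving yields:
  h_Y = 100/29
  h_Z = 130/29

Starting state is Z, so the expected hitting time is h_Z = 130/29.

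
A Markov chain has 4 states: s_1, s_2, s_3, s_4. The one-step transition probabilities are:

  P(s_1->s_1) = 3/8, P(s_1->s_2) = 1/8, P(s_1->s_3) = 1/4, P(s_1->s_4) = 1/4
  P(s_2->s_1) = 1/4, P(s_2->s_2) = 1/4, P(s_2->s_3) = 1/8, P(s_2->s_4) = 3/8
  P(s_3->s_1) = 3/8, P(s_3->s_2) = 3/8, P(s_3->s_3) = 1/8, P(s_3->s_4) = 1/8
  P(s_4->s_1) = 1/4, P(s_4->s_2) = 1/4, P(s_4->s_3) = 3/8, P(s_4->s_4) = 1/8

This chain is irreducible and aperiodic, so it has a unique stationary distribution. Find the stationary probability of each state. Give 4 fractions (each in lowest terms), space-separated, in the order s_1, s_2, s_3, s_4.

Answer: 46/145 69/290 32/145 13/58

Derivation:
The stationary distribution satisfies pi = pi * P, i.e.:
  pi_s_1 = 3/8*pi_s_1 + 1/4*pi_s_2 + 3/8*pi_s_3 + 1/4*pi_s_4
  pi_s_2 = 1/8*pi_s_1 + 1/4*pi_s_2 + 3/8*pi_s_3 + 1/4*pi_s_4
  pi_s_3 = 1/4*pi_s_1 + 1/8*pi_s_2 + 1/8*pi_s_3 + 3/8*pi_s_4
  pi_s_4 = 1/4*pi_s_1 + 3/8*pi_s_2 + 1/8*pi_s_3 + 1/8*pi_s_4
with normalization: pi_s_1 + pi_s_2 + pi_s_3 + pi_s_4 = 1.

Using the first 3 balance equations plus normalization, the linear system A*pi = b is:
  [-5/8, 1/4, 3/8, 1/4] . pi = 0
  [1/8, -3/4, 3/8, 1/4] . pi = 0
  [1/4, 1/8, -7/8, 3/8] . pi = 0
  [1, 1, 1, 1] . pi = 1

Solving yields:
  pi_s_1 = 46/145
  pi_s_2 = 69/290
  pi_s_3 = 32/145
  pi_s_4 = 13/58

Verification (pi * P):
  46/145*3/8 + 69/290*1/4 + 32/145*3/8 + 13/58*1/4 = 46/145 = pi_s_1  (ok)
  46/145*1/8 + 69/290*1/4 + 32/145*3/8 + 13/58*1/4 = 69/290 = pi_s_2  (ok)
  46/145*1/4 + 69/290*1/8 + 32/145*1/8 + 13/58*3/8 = 32/145 = pi_s_3  (ok)
  46/145*1/4 + 69/290*3/8 + 32/145*1/8 + 13/58*1/8 = 13/58 = pi_s_4  (ok)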